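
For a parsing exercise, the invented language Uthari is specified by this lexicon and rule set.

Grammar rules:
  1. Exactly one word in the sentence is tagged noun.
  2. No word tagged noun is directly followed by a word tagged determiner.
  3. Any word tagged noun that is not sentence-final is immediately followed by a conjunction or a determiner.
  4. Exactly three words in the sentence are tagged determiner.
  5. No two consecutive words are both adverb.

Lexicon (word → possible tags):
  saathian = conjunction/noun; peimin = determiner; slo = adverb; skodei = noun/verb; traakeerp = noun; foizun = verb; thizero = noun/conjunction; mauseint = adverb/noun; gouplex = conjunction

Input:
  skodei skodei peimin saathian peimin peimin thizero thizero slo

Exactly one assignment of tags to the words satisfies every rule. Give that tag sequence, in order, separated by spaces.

Candidates per position — 1:skodei {noun,verb}; 2:skodei {noun,verb}; 3:peimin {determiner}; 4:saathian {conjunction,noun}; 5:peimin {determiner}; 6:peimin {determiner}; 7:thizero {noun,conjunction}; 8:thizero {noun,conjunction}; 9:slo {adverb}.
Position 1: noun is ruled out by rule 3; that leaves verb.
Position 2: noun is ruled out by rule 2; that leaves verb.
Position 4: noun is ruled out by rule 2; that leaves conjunction.
Position 8: noun is ruled out by rule 3; that leaves conjunction.
Position 7: conjunction is ruled out by rule 1; that leaves noun.
The unique satisfying tagging is: verb verb determiner conjunction determiner determiner noun conjunction adverb.
Verifying each rule — rule 1 ✓; rule 2 ✓; rule 3 ✓; rule 4 ✓; rule 5 ✓.

verb verb determiner conjunction determiner determiner noun conjunction adverb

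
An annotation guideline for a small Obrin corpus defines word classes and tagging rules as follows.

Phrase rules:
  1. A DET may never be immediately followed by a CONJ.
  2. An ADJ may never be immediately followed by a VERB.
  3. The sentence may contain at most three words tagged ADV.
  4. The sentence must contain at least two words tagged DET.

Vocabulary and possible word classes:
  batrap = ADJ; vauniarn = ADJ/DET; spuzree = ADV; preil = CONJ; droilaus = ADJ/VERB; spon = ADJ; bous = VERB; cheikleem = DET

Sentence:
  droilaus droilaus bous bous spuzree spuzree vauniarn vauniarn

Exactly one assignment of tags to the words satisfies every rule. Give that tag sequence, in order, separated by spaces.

Candidates per position — 1:droilaus {ADJ,VERB}; 2:droilaus {ADJ,VERB}; 3:bous {VERB}; 4:bous {VERB}; 5:spuzree {ADV}; 6:spuzree {ADV}; 7:vauniarn {ADJ,DET}; 8:vauniarn {ADJ,DET}.
Word 1 cannot be ADJ — rule 2 would then fail for every completion. It is VERB.
Word 2 cannot be ADJ — rule 2 would then fail for every completion. It is VERB.
Word 7 cannot be ADJ — rule 4 would then fail for every completion. It is DET.
Word 8 cannot be ADJ — rule 4 would then fail for every completion. It is DET.
That leaves exactly one tagging: VERB VERB VERB VERB ADV ADV DET DET.
Rule-by-rule: rule 1 holds; rule 2 holds; rule 3 holds; rule 4 holds.

VERB VERB VERB VERB ADV ADV DET DET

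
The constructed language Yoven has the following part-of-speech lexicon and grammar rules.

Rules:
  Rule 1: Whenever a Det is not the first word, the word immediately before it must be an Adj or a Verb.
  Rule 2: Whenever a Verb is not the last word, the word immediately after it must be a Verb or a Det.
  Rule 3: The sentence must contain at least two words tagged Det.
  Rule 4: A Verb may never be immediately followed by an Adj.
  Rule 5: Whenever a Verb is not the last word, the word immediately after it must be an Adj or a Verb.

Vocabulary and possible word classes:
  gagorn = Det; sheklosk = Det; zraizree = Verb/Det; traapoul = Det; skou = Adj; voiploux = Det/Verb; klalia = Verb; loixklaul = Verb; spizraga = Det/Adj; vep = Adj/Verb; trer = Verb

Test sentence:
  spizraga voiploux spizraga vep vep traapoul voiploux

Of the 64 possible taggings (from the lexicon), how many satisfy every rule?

Candidates per position — 1:spizraga {Det,Adj}; 2:voiploux {Det,Verb}; 3:spizraga {Det,Adj}; 4:vep {Adj,Verb}; 5:vep {Adj,Verb}; 6:traapoul {Det}; 7:voiploux {Det,Verb}.
There are 64 candidate sequences in total.
The sequences that satisfy every rule: Adj Det Adj Adj Adj Det Verb.
Count = 1.

1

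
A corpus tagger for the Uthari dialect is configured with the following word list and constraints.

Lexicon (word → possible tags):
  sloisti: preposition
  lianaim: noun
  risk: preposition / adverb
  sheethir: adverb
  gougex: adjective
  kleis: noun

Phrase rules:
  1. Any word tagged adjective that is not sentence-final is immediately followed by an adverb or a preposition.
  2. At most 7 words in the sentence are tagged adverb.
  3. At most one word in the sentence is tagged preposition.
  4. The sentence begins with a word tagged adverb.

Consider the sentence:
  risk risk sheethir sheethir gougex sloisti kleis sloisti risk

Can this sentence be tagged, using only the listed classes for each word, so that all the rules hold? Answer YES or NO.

NO

Candidates per position — 1:risk {preposition,adverb}; 2:risk {preposition,adverb}; 3:sheethir {adverb}; 4:sheethir {adverb}; 5:gougex {adjective}; 6:sloisti {preposition}; 7:kleis {noun}; 8:sloisti {preposition}; 9:risk {preposition,adverb}.
Rule 3 cannot be satisfied by any choice of tags from the lexicon.
So there is no consistent tagging.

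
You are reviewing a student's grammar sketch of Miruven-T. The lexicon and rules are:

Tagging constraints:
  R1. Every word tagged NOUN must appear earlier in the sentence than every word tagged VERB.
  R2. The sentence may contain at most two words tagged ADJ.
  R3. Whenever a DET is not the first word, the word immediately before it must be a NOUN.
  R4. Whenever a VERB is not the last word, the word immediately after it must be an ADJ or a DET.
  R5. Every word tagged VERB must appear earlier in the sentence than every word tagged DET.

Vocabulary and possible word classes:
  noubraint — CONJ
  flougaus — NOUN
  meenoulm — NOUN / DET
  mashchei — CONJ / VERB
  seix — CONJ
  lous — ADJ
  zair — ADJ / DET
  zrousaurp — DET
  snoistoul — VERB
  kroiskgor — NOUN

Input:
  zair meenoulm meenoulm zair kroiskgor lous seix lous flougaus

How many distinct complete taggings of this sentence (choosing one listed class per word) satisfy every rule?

1

Candidates per position — 1:zair {ADJ,DET}; 2:meenoulm {NOUN,DET}; 3:meenoulm {NOUN,DET}; 4:zair {ADJ,DET}; 5:kroiskgor {NOUN}; 6:lous {ADJ}; 7:seix {CONJ}; 8:lous {ADJ}; 9:flougaus {NOUN}.
There are 16 candidate sequences in total.
The sequences that satisfy every rule: DET NOUN NOUN DET NOUN ADJ CONJ ADJ NOUN.
Count = 1.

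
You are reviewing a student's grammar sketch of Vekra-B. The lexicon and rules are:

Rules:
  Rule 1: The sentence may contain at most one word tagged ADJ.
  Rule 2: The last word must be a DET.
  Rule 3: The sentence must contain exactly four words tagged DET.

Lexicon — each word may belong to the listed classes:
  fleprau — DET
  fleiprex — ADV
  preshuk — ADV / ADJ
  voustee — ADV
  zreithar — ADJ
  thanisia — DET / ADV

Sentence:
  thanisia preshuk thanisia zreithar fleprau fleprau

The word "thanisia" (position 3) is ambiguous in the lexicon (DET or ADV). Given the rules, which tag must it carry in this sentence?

Candidates per position — 1:thanisia {DET,ADV}; 2:preshuk {ADV,ADJ}; 3:thanisia {DET,ADV}; 4:zreithar {ADJ}; 5:fleprau {DET}; 6:fleprau {DET}.
Position 1: ADV is ruled out by rule 3; that leaves DET.
Position 2: ADJ is ruled out by rule 1; that leaves ADV.
Position 3: ADV is ruled out by rule 3; that leaves DET.
The only consistent sequence is: DET ADV DET ADJ DET DET.
Check: rule 1 ✓; rule 2 ✓; rule 3 ✓.

DET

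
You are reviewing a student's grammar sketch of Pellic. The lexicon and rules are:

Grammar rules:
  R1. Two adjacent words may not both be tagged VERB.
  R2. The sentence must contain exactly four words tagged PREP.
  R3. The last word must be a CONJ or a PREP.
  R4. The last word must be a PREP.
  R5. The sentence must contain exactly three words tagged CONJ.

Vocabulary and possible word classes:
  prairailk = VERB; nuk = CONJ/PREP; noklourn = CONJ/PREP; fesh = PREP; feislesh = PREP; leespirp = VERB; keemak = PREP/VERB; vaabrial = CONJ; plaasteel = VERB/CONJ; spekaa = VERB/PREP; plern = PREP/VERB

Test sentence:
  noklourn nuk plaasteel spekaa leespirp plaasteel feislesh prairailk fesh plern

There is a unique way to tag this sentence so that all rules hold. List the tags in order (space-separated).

CONJ CONJ VERB PREP VERB CONJ PREP VERB PREP PREP

Candidates per position — 1:noklourn {CONJ,PREP}; 2:nuk {CONJ,PREP}; 3:plaasteel {VERB,CONJ}; 4:spekaa {VERB,PREP}; 5:leespirp {VERB}; 6:plaasteel {VERB,CONJ}; 7:feislesh {PREP}; 8:prairailk {VERB}; 9:fesh {PREP}; 10:plern {PREP,VERB}.
If word 4 were VERB, no tagging could satisfy rule 1; so word 4 is PREP.
If word 6 were VERB, no tagging could satisfy rule 1; so word 6 is CONJ.
If word 10 were VERB, no tagging could satisfy rule 3; so word 10 is PREP.
If word 1 were PREP, no tagging could satisfy rule 2; so word 1 is CONJ.
If word 2 were PREP, no tagging could satisfy rule 2; so word 2 is CONJ.
If word 3 were CONJ, no tagging could satisfy rule 5; so word 3 is VERB.
So the tagging must be: CONJ CONJ VERB PREP VERB CONJ PREP VERB PREP PREP.
Checking: rule 1 satisfied; rule 2 satisfied; rule 3 satisfied; rule 4 satisfied; rule 5 satisfied.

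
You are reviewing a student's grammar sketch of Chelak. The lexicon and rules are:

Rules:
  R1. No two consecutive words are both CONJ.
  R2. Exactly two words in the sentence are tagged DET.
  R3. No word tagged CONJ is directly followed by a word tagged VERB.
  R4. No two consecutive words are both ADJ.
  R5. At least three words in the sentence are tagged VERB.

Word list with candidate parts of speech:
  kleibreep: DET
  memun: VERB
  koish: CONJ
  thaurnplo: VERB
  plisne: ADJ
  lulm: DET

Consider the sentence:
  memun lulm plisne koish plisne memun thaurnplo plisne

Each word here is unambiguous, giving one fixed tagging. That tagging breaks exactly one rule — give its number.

Fixed tagging: VERB DET ADJ CONJ ADJ VERB VERB ADJ.
Rule check: R1 ✓, R2 ✗, R3 ✓, R4 ✓, R5 ✓.
Only rule 2 fails.

2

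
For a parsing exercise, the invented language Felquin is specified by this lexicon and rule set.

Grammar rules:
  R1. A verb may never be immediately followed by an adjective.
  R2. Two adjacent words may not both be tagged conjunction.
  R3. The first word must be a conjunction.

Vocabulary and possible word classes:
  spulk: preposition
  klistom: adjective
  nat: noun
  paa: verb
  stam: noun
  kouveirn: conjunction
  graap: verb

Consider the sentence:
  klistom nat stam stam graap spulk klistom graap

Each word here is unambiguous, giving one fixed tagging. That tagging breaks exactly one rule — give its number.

3

Fixed tagging: adjective noun noun noun verb preposition adjective verb.
Applying the rules: R1 pass, R2 pass, R3 fail.
Only rule 3 fails.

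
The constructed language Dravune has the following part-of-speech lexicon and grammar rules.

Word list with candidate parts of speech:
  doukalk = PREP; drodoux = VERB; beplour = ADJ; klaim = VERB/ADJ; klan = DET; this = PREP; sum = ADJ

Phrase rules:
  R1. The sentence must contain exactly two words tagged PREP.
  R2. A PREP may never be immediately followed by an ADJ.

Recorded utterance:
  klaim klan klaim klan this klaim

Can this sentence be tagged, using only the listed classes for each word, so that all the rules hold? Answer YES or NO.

Candidates per position — 1:klaim {VERB,ADJ}; 2:klan {DET}; 3:klaim {VERB,ADJ}; 4:klan {DET}; 5:this {PREP}; 6:klaim {VERB,ADJ}.
Rule 1 cannot be satisfied by any choice of tags from the lexicon.
So there is no consistent tagging.

NO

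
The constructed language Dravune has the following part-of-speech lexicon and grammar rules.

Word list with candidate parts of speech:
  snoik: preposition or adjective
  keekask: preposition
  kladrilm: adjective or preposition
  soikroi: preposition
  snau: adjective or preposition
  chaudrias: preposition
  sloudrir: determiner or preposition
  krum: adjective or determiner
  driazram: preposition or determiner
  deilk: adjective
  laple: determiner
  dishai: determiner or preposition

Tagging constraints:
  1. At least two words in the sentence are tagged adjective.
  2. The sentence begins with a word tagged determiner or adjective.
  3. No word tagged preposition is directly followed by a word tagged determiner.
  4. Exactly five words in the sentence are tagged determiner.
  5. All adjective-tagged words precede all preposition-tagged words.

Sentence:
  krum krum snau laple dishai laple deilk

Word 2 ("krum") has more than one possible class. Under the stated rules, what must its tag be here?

Candidates per position — 1:krum {adjective,determiner}; 2:krum {adjective,determiner}; 3:snau {adjective,preposition}; 4:laple {determiner}; 5:dishai {determiner,preposition}; 6:laple {determiner}; 7:deilk {adjective}.
Position 1: adjective is ruled out by rule 4; that leaves determiner.
Position 2: adjective is ruled out by rule 4; that leaves determiner.
Position 3: preposition is ruled out by rule 1; that leaves adjective.
Position 5: preposition is ruled out by rule 3; that leaves determiner.
The only consistent sequence is: determiner determiner adjective determiner determiner determiner adjective.
Check: rule 1 ok; rule 2 ok; rule 3 ok; rule 4 ok; rule 5 ok.

determiner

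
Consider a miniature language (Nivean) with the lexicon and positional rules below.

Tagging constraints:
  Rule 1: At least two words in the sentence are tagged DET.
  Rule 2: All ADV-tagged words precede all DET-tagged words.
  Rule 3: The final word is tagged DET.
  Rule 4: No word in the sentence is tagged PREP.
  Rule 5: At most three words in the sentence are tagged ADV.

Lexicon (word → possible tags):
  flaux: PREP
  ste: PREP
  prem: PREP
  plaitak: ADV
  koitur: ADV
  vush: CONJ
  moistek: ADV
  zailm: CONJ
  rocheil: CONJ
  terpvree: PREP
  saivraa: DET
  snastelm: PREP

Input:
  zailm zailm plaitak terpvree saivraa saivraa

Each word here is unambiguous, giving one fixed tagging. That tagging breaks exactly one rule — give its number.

4

Fixed tagging: CONJ CONJ ADV PREP DET DET.
Checking each rule: R1 ✓, R2 ✓, R3 ✓, R4 ✗, R5 ✓.
Only rule 4 fails.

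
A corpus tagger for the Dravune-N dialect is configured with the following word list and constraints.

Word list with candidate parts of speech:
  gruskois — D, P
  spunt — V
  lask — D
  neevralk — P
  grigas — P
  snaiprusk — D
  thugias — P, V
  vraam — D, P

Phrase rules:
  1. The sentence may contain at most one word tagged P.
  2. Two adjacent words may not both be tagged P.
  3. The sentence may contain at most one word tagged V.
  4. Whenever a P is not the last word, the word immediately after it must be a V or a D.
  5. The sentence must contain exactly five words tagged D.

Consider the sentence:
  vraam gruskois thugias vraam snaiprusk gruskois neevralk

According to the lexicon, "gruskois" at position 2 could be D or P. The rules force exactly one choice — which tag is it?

Candidates per position — 1:vraam {D,P}; 2:gruskois {D,P}; 3:thugias {P,V}; 4:vraam {D,P}; 5:snaiprusk {D}; 6:gruskois {D,P}; 7:neevralk {P}.
Word 1 cannot be P — rule 1 would then fail for every completion. It is D.
Word 2 cannot be P — rule 1 would then fail for every completion. It is D.
Word 3 cannot be P — rule 1 would then fail for every completion. It is V.
Word 4 cannot be P — rule 1 would then fail for every completion. It is D.
Word 6 cannot be P — rule 1 would then fail for every completion. It is D.
The only consistent sequence is: D D V D D D P.
Check: rule 1 holds; rule 2 holds; rule 3 holds; rule 4 holds; rule 5 holds.

D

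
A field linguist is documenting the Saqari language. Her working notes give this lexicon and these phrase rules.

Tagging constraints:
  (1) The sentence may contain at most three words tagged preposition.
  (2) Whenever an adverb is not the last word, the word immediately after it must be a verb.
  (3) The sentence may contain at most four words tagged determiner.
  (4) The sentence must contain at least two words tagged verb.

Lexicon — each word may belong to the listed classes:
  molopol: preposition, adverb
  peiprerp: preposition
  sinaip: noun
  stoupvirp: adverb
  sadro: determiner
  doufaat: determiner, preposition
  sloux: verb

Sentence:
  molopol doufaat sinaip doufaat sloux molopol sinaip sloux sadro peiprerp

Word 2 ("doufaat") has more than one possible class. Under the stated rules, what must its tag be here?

determiner

Candidates per position — 1:molopol {preposition,adverb}; 2:doufaat {determiner,preposition}; 3:sinaip {noun}; 4:doufaat {determiner,preposition}; 5:sloux {verb}; 6:molopol {preposition,adverb}; 7:sinaip {noun}; 8:sloux {verb}; 9:sadro {determiner}; 10:peiprerp {preposition}.
At position 1, choosing adverb makes rule 2 impossible to satisfy; hence preposition.
At position 6, choosing adverb makes rule 2 impossible to satisfy; hence preposition.
At position 2, choosing preposition makes rule 1 impossible to satisfy; hence determiner.
At position 4, choosing preposition makes rule 1 impossible to satisfy; hence determiner.
So the tagging must be: preposition determiner noun determiner verb preposition noun verb determiner preposition.
Checking: rule 1 holds; rule 2 holds; rule 3 holds; rule 4 holds.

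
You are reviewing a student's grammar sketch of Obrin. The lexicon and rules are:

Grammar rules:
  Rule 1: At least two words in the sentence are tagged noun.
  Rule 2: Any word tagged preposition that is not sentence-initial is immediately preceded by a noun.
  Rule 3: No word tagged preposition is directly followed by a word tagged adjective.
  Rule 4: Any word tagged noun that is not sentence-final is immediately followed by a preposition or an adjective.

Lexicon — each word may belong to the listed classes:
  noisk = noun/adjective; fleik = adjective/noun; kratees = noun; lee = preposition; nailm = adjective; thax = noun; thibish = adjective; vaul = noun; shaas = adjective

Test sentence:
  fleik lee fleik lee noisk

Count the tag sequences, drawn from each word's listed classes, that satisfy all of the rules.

1

Candidates per position — 1:fleik {adjective,noun}; 2:lee {preposition}; 3:fleik {adjective,noun}; 4:lee {preposition}; 5:noisk {noun,adjective}.
There are 8 candidate sequences in total.
The sequences that satisfy every rule: noun preposition noun preposition noun.
Count = 1.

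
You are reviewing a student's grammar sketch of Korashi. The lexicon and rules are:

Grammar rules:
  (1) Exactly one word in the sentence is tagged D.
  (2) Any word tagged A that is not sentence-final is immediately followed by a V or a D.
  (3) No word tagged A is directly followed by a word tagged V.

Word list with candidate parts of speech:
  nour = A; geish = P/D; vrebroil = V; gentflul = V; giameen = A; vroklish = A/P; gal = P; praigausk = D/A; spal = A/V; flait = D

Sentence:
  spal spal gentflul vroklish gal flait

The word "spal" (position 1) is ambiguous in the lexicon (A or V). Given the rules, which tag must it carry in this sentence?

Candidates per position — 1:spal {A,V}; 2:spal {A,V}; 3:gentflul {V}; 4:vroklish {A,P}; 5:gal {P}; 6:flait {D}.
Position 1: A is ruled out by rule 3; that leaves V.
Position 2: A is ruled out by rule 3; that leaves V.
Position 4: A is ruled out by rule 2; that leaves P.
The unique satisfying tagging is: V V V P P D.
Check: rule 1 satisfied; rule 2 satisfied; rule 3 satisfied.

V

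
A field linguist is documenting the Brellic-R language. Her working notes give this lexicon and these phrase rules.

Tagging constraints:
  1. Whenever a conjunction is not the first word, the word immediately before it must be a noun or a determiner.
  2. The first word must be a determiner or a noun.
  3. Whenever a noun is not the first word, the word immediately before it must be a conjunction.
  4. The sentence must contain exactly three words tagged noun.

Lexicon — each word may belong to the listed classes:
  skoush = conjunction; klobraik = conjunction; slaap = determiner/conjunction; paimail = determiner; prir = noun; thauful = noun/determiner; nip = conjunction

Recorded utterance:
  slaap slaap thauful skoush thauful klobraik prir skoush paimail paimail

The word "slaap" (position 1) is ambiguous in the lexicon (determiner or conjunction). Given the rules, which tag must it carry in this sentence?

Candidates per position — 1:slaap {determiner,conjunction}; 2:slaap {determiner,conjunction}; 3:thauful {noun,determiner}; 4:skoush {conjunction}; 5:thauful {noun,determiner}; 6:klobraik {conjunction}; 7:prir {noun}; 8:skoush {conjunction}; 9:paimail {determiner}; 10:paimail {determiner}.
Position 1: conjunction is ruled out by rule 2; that leaves determiner.
Position 3: determiner is ruled out by rule 4; that leaves noun.
Position 5: determiner is ruled out by rule 4; that leaves noun.
Position 2: determiner is ruled out by rule 3; that leaves conjunction.
The unique satisfying tagging is: determiner conjunction noun conjunction noun conjunction noun conjunction determiner determiner.
Check: rule 1 ✓; rule 2 ✓; rule 3 ✓; rule 4 ✓.

determiner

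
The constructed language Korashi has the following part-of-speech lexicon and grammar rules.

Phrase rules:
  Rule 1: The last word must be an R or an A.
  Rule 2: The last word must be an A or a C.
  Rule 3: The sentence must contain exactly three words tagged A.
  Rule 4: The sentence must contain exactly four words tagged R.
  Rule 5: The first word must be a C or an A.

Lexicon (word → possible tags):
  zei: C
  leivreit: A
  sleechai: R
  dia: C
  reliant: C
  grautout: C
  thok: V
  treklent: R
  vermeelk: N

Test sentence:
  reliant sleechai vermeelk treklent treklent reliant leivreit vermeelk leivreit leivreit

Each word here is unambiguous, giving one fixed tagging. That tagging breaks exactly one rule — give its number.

Fixed tagging: C R N R R C A N A A.
Checking each rule: R1 holds, R2 holds, R3 holds, R4 violated, R5 holds.
Only rule 4 fails.

4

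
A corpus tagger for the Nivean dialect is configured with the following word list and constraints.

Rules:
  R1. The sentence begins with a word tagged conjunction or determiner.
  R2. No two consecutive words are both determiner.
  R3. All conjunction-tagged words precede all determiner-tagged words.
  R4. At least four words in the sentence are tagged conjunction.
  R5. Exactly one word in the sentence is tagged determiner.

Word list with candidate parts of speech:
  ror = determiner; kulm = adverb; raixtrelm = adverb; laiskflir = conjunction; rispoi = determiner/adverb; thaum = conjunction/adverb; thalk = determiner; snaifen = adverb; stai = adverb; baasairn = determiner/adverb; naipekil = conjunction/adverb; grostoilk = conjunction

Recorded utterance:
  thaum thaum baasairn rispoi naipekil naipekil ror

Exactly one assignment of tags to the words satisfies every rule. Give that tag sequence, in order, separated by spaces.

conjunction conjunction adverb adverb conjunction conjunction determiner

Candidates per position — 1:thaum {conjunction,adverb}; 2:thaum {conjunction,adverb}; 3:baasairn {determiner,adverb}; 4:rispoi {determiner,adverb}; 5:naipekil {conjunction,adverb}; 6:naipekil {conjunction,adverb}; 7:ror {determiner}.
Word 1 cannot be adverb — rule 1 would then fail for every completion. It is conjunction.
Word 2 cannot be adverb — rule 4 would then fail for every completion. It is conjunction.
Word 3 cannot be determiner — rule 5 would then fail for every completion. It is adverb.
Word 4 cannot be determiner — rule 5 would then fail for every completion. It is adverb.
Word 5 cannot be adverb — rule 4 would then fail for every completion. It is conjunction.
Word 6 cannot be adverb — rule 4 would then fail for every completion. It is conjunction.
So the tagging must be: conjunction conjunction adverb adverb conjunction conjunction determiner.
Checking: rule 1 holds; rule 2 holds; rule 3 holds; rule 4 holds; rule 5 holds.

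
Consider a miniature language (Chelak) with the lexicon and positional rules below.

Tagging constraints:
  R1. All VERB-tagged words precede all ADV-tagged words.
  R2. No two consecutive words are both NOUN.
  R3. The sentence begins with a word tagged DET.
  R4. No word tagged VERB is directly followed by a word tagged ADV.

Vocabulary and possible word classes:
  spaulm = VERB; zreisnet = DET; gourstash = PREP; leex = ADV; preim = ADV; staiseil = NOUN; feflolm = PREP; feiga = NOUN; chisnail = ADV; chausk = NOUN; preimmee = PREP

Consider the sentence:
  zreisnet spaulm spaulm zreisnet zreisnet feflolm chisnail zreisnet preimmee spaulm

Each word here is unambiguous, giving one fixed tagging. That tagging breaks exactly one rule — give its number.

Fixed tagging: DET VERB VERB DET DET PREP ADV DET PREP VERB.
Rule check: R1 fails, R2 ok, R3 ok, R4 ok.
Only rule 1 fails.

1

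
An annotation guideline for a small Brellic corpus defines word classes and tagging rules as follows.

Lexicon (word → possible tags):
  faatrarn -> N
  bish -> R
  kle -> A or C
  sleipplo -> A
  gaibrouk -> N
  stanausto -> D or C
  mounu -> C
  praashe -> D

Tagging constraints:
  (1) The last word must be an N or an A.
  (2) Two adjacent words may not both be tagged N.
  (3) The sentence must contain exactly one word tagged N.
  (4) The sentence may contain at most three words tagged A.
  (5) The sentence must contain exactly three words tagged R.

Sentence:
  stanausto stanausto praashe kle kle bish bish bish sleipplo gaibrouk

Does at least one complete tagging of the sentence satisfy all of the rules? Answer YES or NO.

Candidates per position — 1:stanausto {D,C}; 2:stanausto {D,C}; 3:praashe {D}; 4:kle {A,C}; 5:kle {A,C}; 6:bish {R}; 7:bish {R}; 8:bish {R}; 9:sleipplo {A}; 10:gaibrouk {N}.
One satisfying assignment: D D D C C R R R A N.
Check: rule 1 holds; rule 2 holds; rule 3 holds; rule 4 holds; rule 5 holds.

YES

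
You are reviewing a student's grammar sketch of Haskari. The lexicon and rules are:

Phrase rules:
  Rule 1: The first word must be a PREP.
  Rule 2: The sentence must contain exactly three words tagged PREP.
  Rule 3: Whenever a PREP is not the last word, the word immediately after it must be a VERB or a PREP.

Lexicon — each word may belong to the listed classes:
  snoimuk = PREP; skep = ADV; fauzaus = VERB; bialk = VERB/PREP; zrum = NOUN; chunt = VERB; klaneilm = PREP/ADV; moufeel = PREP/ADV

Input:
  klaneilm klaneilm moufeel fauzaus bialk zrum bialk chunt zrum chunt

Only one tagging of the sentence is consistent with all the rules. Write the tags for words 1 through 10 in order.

PREP PREP PREP VERB VERB NOUN VERB VERB NOUN VERB

Candidates per position — 1:klaneilm {PREP,ADV}; 2:klaneilm {PREP,ADV}; 3:moufeel {PREP,ADV}; 4:fauzaus {VERB}; 5:bialk {VERB,PREP}; 6:zrum {NOUN}; 7:bialk {VERB,PREP}; 8:chunt {VERB}; 9:zrum {NOUN}; 10:chunt {VERB}.
If word 1 were ADV, no tagging could satisfy rule 1; so word 1 is PREP.
If word 2 were ADV, no tagging could satisfy rule 3; so word 2 is PREP.
If word 3 were ADV, no tagging could satisfy rule 3; so word 3 is PREP.
If word 5 were PREP, no tagging could satisfy rule 2; so word 5 is VERB.
If word 7 were PREP, no tagging could satisfy rule 2; so word 7 is VERB.
That leaves exactly one tagging: PREP PREP PREP VERB VERB NOUN VERB VERB NOUN VERB.
Checking: rule 1 ok; rule 2 ok; rule 3 ok.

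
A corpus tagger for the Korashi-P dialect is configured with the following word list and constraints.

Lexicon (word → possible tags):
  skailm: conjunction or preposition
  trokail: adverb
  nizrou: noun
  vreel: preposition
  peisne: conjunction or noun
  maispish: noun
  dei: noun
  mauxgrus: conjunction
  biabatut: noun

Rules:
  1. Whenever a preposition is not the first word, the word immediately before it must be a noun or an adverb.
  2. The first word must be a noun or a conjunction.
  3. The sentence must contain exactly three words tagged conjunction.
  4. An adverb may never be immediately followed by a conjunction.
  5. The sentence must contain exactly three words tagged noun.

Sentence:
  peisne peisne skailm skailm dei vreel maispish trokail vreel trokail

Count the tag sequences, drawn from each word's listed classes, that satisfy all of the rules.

Candidates per position — 1:peisne {conjunction,noun}; 2:peisne {conjunction,noun}; 3:skailm {conjunction,preposition}; 4:skailm {conjunction,preposition}; 5:dei {noun}; 6:vreel {preposition}; 7:maispish {noun}; 8:trokail {adverb}; 9:vreel {preposition}; 10:trokail {adverb}.
There are 16 candidate sequences in total.
The sequences that satisfy every rule: conjunction noun conjunction conjunction noun preposition noun adverb preposition adverb; noun conjunction conjunction conjunction noun preposition noun adverb preposition adverb.
Count = 2.

2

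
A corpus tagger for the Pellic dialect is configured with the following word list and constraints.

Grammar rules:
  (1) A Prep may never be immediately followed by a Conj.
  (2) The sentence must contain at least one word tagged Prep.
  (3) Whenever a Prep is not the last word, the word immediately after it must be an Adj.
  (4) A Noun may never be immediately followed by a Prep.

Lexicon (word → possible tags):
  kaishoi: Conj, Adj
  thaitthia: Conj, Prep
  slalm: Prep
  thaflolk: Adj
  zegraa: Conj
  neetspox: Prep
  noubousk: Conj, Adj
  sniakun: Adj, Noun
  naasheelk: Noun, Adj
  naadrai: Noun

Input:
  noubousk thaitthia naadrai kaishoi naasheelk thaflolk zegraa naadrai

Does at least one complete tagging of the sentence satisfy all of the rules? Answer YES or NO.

NO

Candidates per position — 1:noubousk {Conj,Adj}; 2:thaitthia {Conj,Prep}; 3:naadrai {Noun}; 4:kaishoi {Conj,Adj}; 5:naasheelk {Noun,Adj}; 6:thaflolk {Adj}; 7:zegraa {Conj}; 8:naadrai {Noun}.
Every candidate sequence violates at least one rule; no consistent tagging exists.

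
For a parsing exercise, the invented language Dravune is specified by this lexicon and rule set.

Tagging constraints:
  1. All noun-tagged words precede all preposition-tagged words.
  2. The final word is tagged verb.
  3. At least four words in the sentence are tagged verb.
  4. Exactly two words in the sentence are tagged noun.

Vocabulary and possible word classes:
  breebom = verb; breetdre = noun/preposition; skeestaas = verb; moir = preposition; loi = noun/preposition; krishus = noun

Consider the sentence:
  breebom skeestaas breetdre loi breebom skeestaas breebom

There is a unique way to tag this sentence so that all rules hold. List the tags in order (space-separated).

Candidates per position — 1:breebom {verb}; 2:skeestaas {verb}; 3:breetdre {noun,preposition}; 4:loi {noun,preposition}; 5:breebom {verb}; 6:skeestaas {verb}; 7:breebom {verb}.
Position 3: tagging it preposition would leave rule 4 unsatisfiable, so it must be noun.
Position 4: tagging it preposition would leave rule 4 unsatisfiable, so it must be noun.
That leaves exactly one tagging: verb verb noun noun verb verb verb.
Rule-by-rule: rule 1 holds; rule 2 holds; rule 3 holds; rule 4 holds.

verb verb noun noun verb verb verb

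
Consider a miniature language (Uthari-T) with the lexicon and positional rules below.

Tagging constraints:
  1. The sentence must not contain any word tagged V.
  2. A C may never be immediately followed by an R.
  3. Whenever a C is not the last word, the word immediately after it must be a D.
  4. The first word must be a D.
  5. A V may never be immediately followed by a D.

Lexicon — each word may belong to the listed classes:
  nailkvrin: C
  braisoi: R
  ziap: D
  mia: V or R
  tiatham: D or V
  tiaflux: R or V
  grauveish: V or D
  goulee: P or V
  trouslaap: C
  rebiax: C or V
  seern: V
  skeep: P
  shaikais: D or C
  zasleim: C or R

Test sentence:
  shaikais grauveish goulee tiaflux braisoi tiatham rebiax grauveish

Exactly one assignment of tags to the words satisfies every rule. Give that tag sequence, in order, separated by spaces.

Candidates per position — 1:shaikais {D,C}; 2:grauveish {V,D}; 3:goulee {P,V}; 4:tiaflux {R,V}; 5:braisoi {R}; 6:tiatham {D,V}; 7:rebiax {C,V}; 8:grauveish {V,D}.
Position 1: tagging it C would leave rule 4 unsatisfiable, so it must be D.
Position 2: tagging it V would leave rule 1 unsatisfiable, so it must be D.
Position 3: tagging it V would leave rule 1 unsatisfiable, so it must be P.
Position 4: tagging it V would leave rule 1 unsatisfiable, so it must be R.
Position 6: tagging it V would leave rule 1 unsatisfiable, so it must be D.
Position 7: tagging it V would leave rule 1 unsatisfiable, so it must be C.
Position 8: tagging it V would leave rule 1 unsatisfiable, so it must be D.
So the tagging must be: D D P R R D C D.
Checking: rule 1 holds; rule 2 holds; rule 3 holds; rule 4 holds; rule 5 holds.

D D P R R D C D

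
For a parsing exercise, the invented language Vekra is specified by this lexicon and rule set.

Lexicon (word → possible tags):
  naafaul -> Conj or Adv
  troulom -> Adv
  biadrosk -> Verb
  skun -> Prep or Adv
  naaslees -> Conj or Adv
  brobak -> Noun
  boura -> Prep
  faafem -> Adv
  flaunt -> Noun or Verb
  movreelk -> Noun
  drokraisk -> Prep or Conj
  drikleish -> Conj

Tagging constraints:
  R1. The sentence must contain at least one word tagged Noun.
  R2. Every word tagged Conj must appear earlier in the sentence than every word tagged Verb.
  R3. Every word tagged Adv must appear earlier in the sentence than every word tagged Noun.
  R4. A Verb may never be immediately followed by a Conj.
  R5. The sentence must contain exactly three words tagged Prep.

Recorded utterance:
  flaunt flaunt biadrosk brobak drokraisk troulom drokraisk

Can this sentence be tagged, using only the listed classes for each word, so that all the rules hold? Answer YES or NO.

Candidates per position — 1:flaunt {Noun,Verb}; 2:flaunt {Noun,Verb}; 3:biadrosk {Verb}; 4:brobak {Noun}; 5:drokraisk {Prep,Conj}; 6:troulom {Adv}; 7:drokraisk {Prep,Conj}.
Rule 3 cannot be satisfied by any choice of tags from the lexicon.
So there is no consistent tagging.

NO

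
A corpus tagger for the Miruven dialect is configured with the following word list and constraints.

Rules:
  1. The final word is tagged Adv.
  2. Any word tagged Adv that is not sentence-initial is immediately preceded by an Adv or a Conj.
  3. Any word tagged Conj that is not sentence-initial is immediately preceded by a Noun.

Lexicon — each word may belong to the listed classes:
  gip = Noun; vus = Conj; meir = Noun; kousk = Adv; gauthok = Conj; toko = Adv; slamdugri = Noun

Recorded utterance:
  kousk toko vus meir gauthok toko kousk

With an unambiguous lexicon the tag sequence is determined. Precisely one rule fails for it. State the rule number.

Fixed tagging: Adv Adv Conj Noun Conj Adv Adv.
Rule check: R1 ✓, R2 ✓, R3 ✗.
Only rule 3 fails.

3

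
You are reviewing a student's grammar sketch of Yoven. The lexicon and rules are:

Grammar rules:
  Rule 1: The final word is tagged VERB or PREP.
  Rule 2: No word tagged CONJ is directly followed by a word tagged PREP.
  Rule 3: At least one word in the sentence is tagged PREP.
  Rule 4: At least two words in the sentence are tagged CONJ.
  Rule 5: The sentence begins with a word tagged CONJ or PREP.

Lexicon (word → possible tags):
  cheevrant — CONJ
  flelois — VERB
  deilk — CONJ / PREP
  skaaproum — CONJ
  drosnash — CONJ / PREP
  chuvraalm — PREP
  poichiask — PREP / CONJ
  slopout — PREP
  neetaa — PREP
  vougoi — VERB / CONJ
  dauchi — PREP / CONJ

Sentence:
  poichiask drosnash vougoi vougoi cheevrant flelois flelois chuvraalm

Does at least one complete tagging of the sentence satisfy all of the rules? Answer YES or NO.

Candidates per position — 1:poichiask {PREP,CONJ}; 2:drosnash {CONJ,PREP}; 3:vougoi {VERB,CONJ}; 4:vougoi {VERB,CONJ}; 5:cheevrant {CONJ}; 6:flelois {VERB}; 7:flelois {VERB}; 8:chuvraalm {PREP}.
One satisfying assignment: PREP CONJ VERB VERB CONJ VERB VERB PREP.
Rule-by-rule: rule 1 ok; rule 2 ok; rule 3 ok; rule 4 ok; rule 5 ok.

YES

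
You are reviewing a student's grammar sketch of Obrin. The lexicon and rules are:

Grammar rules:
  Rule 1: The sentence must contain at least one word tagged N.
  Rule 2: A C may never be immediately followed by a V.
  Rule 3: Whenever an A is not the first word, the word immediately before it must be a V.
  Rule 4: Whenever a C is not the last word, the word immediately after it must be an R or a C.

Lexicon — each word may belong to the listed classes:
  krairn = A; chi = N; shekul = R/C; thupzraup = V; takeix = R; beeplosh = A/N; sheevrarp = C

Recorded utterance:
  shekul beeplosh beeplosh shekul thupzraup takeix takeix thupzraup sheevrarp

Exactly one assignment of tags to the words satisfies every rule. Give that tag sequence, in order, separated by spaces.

R N N R V R R V C

Candidates per position — 1:shekul {R,C}; 2:beeplosh {A,N}; 3:beeplosh {A,N}; 4:shekul {R,C}; 5:thupzraup {V}; 6:takeix {R}; 7:takeix {R}; 8:thupzraup {V}; 9:sheevrarp {C}.
If word 1 were C, no tagging could satisfy rule 4; so word 1 is R.
If word 2 were A, no tagging could satisfy rule 3; so word 2 is N.
If word 3 were A, no tagging could satisfy rule 3; so word 3 is N.
If word 4 were C, no tagging could satisfy rule 2; so word 4 is R.
The only consistent sequence is: R N N R V R R V C.
Rule-by-rule: rule 1 satisfied; rule 2 satisfied; rule 3 satisfied; rule 4 satisfied.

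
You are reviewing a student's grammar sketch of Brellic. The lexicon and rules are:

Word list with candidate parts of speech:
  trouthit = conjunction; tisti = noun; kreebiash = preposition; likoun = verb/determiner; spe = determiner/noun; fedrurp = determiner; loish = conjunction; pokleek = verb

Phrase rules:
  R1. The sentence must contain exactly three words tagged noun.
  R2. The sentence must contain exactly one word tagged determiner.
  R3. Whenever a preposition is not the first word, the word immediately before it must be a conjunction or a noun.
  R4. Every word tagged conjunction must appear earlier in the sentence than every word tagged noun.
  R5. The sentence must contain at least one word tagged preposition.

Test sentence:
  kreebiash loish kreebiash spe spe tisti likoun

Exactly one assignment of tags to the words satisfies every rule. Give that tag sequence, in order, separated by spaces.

preposition conjunction preposition noun noun noun determiner

Candidates per position — 1:kreebiash {preposition}; 2:loish {conjunction}; 3:kreebiash {preposition}; 4:spe {determiner,noun}; 5:spe {determiner,noun}; 6:tisti {noun}; 7:likoun {verb,determiner}.
Word 4 cannot be determiner — rule 1 would then fail for every completion. It is noun.
Word 5 cannot be determiner — rule 1 would then fail for every completion. It is noun.
Word 7 cannot be verb — rule 2 would then fail for every completion. It is determiner.
So the tagging must be: preposition conjunction preposition noun noun noun determiner.
Verifying each rule — rule 1 holds; rule 2 holds; rule 3 holds; rule 4 holds; rule 5 holds.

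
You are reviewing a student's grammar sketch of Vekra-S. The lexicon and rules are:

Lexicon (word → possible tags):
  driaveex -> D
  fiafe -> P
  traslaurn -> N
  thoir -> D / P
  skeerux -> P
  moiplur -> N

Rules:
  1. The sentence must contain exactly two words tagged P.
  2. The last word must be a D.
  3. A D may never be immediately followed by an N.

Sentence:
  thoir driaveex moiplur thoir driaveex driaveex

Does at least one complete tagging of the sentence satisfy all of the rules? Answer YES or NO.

NO

Candidates per position — 1:thoir {D,P}; 2:driaveex {D}; 3:moiplur {N}; 4:thoir {D,P}; 5:driaveex {D}; 6:driaveex {D}.
Rule 3 cannot be satisfied by any choice of tags from the lexicon.
So there is no consistent tagging.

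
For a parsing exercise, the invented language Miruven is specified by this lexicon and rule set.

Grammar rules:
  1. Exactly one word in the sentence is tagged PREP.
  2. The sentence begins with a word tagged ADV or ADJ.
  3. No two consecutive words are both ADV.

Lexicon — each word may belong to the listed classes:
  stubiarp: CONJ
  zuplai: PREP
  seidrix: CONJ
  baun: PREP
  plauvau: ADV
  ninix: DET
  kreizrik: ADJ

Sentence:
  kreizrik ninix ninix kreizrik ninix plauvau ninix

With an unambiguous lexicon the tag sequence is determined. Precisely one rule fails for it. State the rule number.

1

Fixed tagging: ADJ DET DET ADJ DET ADV DET.
Applying the rules: R1 violated, R2 holds, R3 holds.
Only rule 1 fails.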